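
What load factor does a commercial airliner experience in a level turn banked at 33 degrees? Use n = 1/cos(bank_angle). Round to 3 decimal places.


Step 1: Convert 33 degrees to radians = 0.575959
Step 2: cos(33 deg) = 0.838671
Step 3: n = 1 / 0.838671 = 1.192

1.192


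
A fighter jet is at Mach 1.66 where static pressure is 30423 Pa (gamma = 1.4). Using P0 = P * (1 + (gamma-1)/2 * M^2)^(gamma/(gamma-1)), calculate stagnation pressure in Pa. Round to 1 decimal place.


Step 1: (gamma-1)/2 * M^2 = 0.2 * 2.7556 = 0.55112
Step 2: 1 + 0.55112 = 1.55112
Step 3: Exponent gamma/(gamma-1) = 3.5
Step 4: P0 = 30423 * 1.55112^3.5 = 141403.8 Pa

141403.8


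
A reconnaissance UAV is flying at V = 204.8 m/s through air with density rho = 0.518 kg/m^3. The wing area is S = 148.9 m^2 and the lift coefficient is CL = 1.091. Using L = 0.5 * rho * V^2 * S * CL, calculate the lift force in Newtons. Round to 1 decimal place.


Step 1: Calculate dynamic pressure q = 0.5 * 0.518 * 204.8^2 = 0.5 * 0.518 * 41943.04 = 10863.2474 Pa
Step 2: Multiply by wing area and lift coefficient: L = 10863.2474 * 148.9 * 1.091
Step 3: L = 1617537.5319 * 1.091 = 1764733.4 N

1764733.4


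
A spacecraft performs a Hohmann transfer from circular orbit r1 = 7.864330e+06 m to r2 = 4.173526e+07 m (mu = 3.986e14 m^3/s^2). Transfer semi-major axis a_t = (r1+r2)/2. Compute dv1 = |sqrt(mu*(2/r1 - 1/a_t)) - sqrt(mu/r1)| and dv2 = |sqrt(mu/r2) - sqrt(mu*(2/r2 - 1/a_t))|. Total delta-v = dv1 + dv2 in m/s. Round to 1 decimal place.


Step 1: Transfer semi-major axis a_t = (7.864330e+06 + 4.173526e+07) / 2 = 2.479980e+07 m
Step 2: v1 (circular at r1) = sqrt(mu/r1) = 7119.31 m/s
Step 3: v_t1 = sqrt(mu*(2/r1 - 1/a_t)) = 9235.6 m/s
Step 4: dv1 = |9235.6 - 7119.31| = 2116.3 m/s
Step 5: v2 (circular at r2) = 3090.42 m/s, v_t2 = 1740.3 m/s
Step 6: dv2 = |3090.42 - 1740.3| = 1350.12 m/s
Step 7: Total delta-v = 2116.3 + 1350.12 = 3466.4 m/s

3466.4


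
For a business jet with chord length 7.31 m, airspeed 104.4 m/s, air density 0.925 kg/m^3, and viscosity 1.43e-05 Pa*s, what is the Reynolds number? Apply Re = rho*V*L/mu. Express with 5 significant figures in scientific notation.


Step 1: Numerator = rho * V * L = 0.925 * 104.4 * 7.31 = 705.9267
Step 2: Re = 705.9267 / 1.43e-05
Step 3: Re = 4.9366e+07

4.9366e+07


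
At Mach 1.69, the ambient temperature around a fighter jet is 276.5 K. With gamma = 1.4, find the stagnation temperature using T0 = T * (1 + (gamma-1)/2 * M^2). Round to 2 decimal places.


Step 1: (gamma-1)/2 = 0.2
Step 2: M^2 = 2.8561
Step 3: 1 + 0.2 * 2.8561 = 1.57122
Step 4: T0 = 276.5 * 1.57122 = 434.44 K

434.44


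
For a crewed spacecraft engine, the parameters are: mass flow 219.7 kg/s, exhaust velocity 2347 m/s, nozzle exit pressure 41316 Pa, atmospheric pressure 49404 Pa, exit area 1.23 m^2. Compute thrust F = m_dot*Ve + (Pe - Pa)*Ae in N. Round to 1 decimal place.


Step 1: Momentum thrust = m_dot * Ve = 219.7 * 2347 = 515635.9 N
Step 2: Pressure thrust = (Pe - Pa) * Ae = (41316 - 49404) * 1.23 = -9948.24 N
Step 3: Total thrust F = 515635.9 + -9948.24 = 505687.7 N

505687.7


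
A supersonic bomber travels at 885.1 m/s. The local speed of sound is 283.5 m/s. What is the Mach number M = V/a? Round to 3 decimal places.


Step 1: M = V / a = 885.1 / 283.5
Step 2: M = 3.122

3.122


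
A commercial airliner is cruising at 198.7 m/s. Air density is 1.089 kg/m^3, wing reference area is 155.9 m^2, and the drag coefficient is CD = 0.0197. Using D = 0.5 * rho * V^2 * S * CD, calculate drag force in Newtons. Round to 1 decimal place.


Step 1: Dynamic pressure q = 0.5 * 1.089 * 198.7^2 = 21497.7802 Pa
Step 2: Drag D = q * S * CD = 21497.7802 * 155.9 * 0.0197
Step 3: D = 66024.6 N

66024.6


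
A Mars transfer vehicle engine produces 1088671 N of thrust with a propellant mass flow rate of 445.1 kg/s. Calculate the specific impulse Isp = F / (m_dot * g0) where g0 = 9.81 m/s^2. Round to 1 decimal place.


Step 1: m_dot * g0 = 445.1 * 9.81 = 4366.43
Step 2: Isp = 1088671 / 4366.43 = 249.3 s

249.3


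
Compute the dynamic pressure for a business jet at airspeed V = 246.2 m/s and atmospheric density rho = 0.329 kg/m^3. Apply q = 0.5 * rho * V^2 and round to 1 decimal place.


Step 1: V^2 = 246.2^2 = 60614.44
Step 2: q = 0.5 * 0.329 * 60614.44
Step 3: q = 9971.1 Pa

9971.1


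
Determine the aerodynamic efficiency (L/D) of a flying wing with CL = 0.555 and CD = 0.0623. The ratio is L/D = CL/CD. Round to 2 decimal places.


Step 1: L/D = CL / CD = 0.555 / 0.0623
Step 2: L/D = 8.91

8.91


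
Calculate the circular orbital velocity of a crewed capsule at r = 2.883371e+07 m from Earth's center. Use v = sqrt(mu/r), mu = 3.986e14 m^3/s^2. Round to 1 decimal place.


Step 1: mu / r = 3.986e14 / 2.883371e+07 = 13824096.8644
Step 2: v = sqrt(13824096.8644) = 3718.1 m/s

3718.1


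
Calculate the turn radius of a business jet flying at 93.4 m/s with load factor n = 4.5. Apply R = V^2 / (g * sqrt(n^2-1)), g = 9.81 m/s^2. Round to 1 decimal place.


Step 1: V^2 = 93.4^2 = 8723.56
Step 2: n^2 - 1 = 4.5^2 - 1 = 19.25
Step 3: sqrt(19.25) = 4.387482
Step 4: R = 8723.56 / (9.81 * 4.387482) = 202.7 m

202.7


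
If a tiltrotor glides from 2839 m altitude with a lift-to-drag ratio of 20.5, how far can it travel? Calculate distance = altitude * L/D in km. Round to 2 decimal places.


Step 1: Glide distance = altitude * L/D = 2839 * 20.5 = 58199.5 m
Step 2: Convert to km: 58199.5 / 1000 = 58.20 km

58.20


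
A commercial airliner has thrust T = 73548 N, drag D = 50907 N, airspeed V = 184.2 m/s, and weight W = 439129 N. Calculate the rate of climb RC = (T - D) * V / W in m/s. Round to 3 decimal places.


Step 1: Excess thrust = T - D = 73548 - 50907 = 22641 N
Step 2: Excess power = 22641 * 184.2 = 4170472.2 W
Step 3: RC = 4170472.2 / 439129 = 9.497 m/s

9.497


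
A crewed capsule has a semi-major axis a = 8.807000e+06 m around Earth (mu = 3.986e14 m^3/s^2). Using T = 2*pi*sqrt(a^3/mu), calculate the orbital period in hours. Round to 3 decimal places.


Step 1: a^3 / mu = 6.830995e+20 / 3.986e14 = 1.713747e+06
Step 2: sqrt(1.713747e+06) = 1309.1016 s
Step 3: T = 2*pi * 1309.1016 = 8225.33 s
Step 4: T in hours = 8225.33 / 3600 = 2.285 hours

2.285


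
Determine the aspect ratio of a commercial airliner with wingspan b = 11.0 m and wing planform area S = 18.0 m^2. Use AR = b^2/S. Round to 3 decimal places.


Step 1: b^2 = 11.0^2 = 121.0
Step 2: AR = 121.0 / 18.0 = 6.722

6.722


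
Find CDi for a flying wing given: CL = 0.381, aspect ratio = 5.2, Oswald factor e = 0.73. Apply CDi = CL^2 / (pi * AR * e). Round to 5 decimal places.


Step 1: CL^2 = 0.381^2 = 0.145161
Step 2: pi * AR * e = 3.14159 * 5.2 * 0.73 = 11.925486
Step 3: CDi = 0.145161 / 11.925486 = 0.01217

0.01217


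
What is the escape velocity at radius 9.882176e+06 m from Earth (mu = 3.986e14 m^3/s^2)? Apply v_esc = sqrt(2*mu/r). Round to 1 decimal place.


Step 1: 2*mu/r = 2 * 3.986e14 / 9.882176e+06 = 80670492.005
Step 2: v_esc = sqrt(80670492.005) = 8981.7 m/s

8981.7


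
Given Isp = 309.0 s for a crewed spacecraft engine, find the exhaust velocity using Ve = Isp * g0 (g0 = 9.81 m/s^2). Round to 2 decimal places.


Step 1: Ve = Isp * g0 = 309.0 * 9.81
Step 2: Ve = 3031.29 m/s

3031.29


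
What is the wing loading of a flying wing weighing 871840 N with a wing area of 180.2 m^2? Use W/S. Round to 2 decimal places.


Step 1: Wing loading = W / S = 871840 / 180.2
Step 2: Wing loading = 4838.18 N/m^2

4838.18


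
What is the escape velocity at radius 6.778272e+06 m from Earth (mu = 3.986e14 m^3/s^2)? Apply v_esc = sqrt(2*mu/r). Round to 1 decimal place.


Step 1: 2*mu/r = 2 * 3.986e14 / 6.778272e+06 = 117611096.1614
Step 2: v_esc = sqrt(117611096.1614) = 10844.9 m/s

10844.9


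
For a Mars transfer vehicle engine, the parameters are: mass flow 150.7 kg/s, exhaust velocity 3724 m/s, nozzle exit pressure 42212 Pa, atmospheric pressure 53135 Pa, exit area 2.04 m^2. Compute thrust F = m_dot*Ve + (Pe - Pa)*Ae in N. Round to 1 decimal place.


Step 1: Momentum thrust = m_dot * Ve = 150.7 * 3724 = 561206.8 N
Step 2: Pressure thrust = (Pe - Pa) * Ae = (42212 - 53135) * 2.04 = -22282.92 N
Step 3: Total thrust F = 561206.8 + -22282.92 = 538923.9 N

538923.9


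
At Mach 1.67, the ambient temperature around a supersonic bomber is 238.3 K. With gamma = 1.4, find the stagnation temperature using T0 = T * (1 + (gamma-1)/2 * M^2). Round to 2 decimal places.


Step 1: (gamma-1)/2 = 0.2
Step 2: M^2 = 2.7889
Step 3: 1 + 0.2 * 2.7889 = 1.55778
Step 4: T0 = 238.3 * 1.55778 = 371.22 K

371.22


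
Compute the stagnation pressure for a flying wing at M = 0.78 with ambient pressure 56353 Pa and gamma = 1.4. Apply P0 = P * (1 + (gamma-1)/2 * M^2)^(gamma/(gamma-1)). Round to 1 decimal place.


Step 1: (gamma-1)/2 * M^2 = 0.2 * 0.6084 = 0.12168
Step 2: 1 + 0.12168 = 1.12168
Step 3: Exponent gamma/(gamma-1) = 3.5
Step 4: P0 = 56353 * 1.12168^3.5 = 84228.4 Pa

84228.4


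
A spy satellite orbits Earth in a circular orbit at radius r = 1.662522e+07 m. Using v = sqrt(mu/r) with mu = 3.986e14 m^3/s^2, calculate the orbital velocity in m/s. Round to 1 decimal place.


Step 1: mu / r = 3.986e14 / 1.662522e+07 = 23975622.5782
Step 2: v = sqrt(23975622.5782) = 4896.5 m/s

4896.5


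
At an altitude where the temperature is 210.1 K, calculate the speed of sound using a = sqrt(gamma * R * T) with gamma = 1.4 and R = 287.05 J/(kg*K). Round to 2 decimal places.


Step 1: gamma * R * T = 1.4 * 287.05 * 210.1 = 84432.887
Step 2: a = sqrt(84432.887) = 290.57 m/s

290.57


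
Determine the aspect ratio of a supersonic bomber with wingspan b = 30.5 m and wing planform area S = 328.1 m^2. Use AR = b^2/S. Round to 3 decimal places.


Step 1: b^2 = 30.5^2 = 930.25
Step 2: AR = 930.25 / 328.1 = 2.835

2.835


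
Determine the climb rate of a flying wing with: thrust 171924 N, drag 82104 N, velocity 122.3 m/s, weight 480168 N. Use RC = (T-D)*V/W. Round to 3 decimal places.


Step 1: Excess thrust = T - D = 171924 - 82104 = 89820 N
Step 2: Excess power = 89820 * 122.3 = 10984986.0 W
Step 3: RC = 10984986.0 / 480168 = 22.877 m/s

22.877


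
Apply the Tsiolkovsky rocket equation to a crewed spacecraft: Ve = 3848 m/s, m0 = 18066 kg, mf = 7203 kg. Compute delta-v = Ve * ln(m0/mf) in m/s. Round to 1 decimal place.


Step 1: Mass ratio m0/mf = 18066 / 7203 = 2.508122
Step 2: ln(2.508122) = 0.919534
Step 3: delta-v = 3848 * 0.919534 = 3538.4 m/s

3538.4


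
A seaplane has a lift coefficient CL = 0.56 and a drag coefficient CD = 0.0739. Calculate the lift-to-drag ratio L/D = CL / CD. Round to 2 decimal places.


Step 1: L/D = CL / CD = 0.56 / 0.0739
Step 2: L/D = 7.58

7.58


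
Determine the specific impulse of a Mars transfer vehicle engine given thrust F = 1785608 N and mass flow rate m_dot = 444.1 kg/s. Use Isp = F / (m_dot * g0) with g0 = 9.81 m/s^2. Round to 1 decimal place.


Step 1: m_dot * g0 = 444.1 * 9.81 = 4356.62
Step 2: Isp = 1785608 / 4356.62 = 409.9 s

409.9


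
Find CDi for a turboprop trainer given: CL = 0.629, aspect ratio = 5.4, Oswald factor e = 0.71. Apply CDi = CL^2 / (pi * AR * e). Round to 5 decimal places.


Step 1: CL^2 = 0.629^2 = 0.395641
Step 2: pi * AR * e = 3.14159 * 5.4 * 0.71 = 12.044866
Step 3: CDi = 0.395641 / 12.044866 = 0.03285

0.03285


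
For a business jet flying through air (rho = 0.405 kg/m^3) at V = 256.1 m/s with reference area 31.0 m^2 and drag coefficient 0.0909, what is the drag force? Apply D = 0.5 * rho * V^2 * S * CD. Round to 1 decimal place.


Step 1: Dynamic pressure q = 0.5 * 0.405 * 256.1^2 = 13281.41 Pa
Step 2: Drag D = q * S * CD = 13281.41 * 31.0 * 0.0909
Step 3: D = 37425.7 N

37425.7


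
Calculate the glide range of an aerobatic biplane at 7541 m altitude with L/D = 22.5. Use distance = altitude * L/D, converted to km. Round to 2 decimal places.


Step 1: Glide distance = altitude * L/D = 7541 * 22.5 = 169672.5 m
Step 2: Convert to km: 169672.5 / 1000 = 169.67 km

169.67


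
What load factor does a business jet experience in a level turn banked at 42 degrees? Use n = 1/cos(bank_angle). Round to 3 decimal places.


Step 1: Convert 42 degrees to radians = 0.733038
Step 2: cos(42 deg) = 0.743145
Step 3: n = 1 / 0.743145 = 1.346

1.346


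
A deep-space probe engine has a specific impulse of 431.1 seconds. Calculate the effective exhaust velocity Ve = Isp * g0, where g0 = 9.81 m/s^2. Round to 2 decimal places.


Step 1: Ve = Isp * g0 = 431.1 * 9.81
Step 2: Ve = 4229.09 m/s

4229.09


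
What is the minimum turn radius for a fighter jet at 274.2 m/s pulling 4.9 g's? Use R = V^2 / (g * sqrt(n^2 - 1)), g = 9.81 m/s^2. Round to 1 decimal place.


Step 1: V^2 = 274.2^2 = 75185.64
Step 2: n^2 - 1 = 4.9^2 - 1 = 23.01
Step 3: sqrt(23.01) = 4.796874
Step 4: R = 75185.64 / (9.81 * 4.796874) = 1597.7 m

1597.7


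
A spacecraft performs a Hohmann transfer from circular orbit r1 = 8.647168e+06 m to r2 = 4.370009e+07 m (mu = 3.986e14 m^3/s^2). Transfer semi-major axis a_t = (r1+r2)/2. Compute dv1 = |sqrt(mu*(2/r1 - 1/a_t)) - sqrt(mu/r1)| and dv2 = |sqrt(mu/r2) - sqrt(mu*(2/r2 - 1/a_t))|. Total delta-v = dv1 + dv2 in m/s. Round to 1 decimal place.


Step 1: Transfer semi-major axis a_t = (8.647168e+06 + 4.370009e+07) / 2 = 2.617363e+07 m
Step 2: v1 (circular at r1) = sqrt(mu/r1) = 6789.4 m/s
Step 3: v_t1 = sqrt(mu*(2/r1 - 1/a_t)) = 8772.85 m/s
Step 4: dv1 = |8772.85 - 6789.4| = 1983.45 m/s
Step 5: v2 (circular at r2) = 3020.14 m/s, v_t2 = 1735.93 m/s
Step 6: dv2 = |3020.14 - 1735.93| = 1284.21 m/s
Step 7: Total delta-v = 1983.45 + 1284.21 = 3267.7 m/s

3267.7


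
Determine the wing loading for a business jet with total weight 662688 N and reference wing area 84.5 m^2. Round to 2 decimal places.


Step 1: Wing loading = W / S = 662688 / 84.5
Step 2: Wing loading = 7842.46 N/m^2

7842.46


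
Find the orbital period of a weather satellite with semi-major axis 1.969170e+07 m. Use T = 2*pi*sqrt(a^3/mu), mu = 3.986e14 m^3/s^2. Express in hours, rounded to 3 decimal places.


Step 1: a^3 / mu = 7.635714e+21 / 3.986e14 = 1.915633e+07
Step 2: sqrt(1.915633e+07) = 4376.7946 s
Step 3: T = 2*pi * 4376.7946 = 27500.21 s
Step 4: T in hours = 27500.21 / 3600 = 7.639 hours

7.639


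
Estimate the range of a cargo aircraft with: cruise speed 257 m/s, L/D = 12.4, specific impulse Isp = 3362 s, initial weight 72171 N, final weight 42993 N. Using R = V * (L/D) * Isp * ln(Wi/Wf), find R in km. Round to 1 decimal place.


Step 1: Coefficient = V * (L/D) * Isp = 257 * 12.4 * 3362 = 10714021.6 m
Step 2: Wi/Wf = 72171 / 42993 = 1.678669
Step 3: ln(1.678669) = 0.518001
Step 4: R = 10714021.6 * 0.518001 = 5549873.8 m = 5549.9 km

5549.9


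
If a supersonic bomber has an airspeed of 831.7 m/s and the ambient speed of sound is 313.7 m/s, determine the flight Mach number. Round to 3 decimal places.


Step 1: M = V / a = 831.7 / 313.7
Step 2: M = 2.651

2.651


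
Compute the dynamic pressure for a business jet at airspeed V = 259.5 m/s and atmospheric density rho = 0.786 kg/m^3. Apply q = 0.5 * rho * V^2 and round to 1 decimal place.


Step 1: V^2 = 259.5^2 = 67340.25
Step 2: q = 0.5 * 0.786 * 67340.25
Step 3: q = 26464.7 Pa

26464.7


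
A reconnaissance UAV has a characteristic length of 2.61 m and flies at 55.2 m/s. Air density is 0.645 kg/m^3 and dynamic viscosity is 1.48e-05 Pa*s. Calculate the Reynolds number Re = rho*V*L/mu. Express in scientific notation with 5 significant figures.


Step 1: Numerator = rho * V * L = 0.645 * 55.2 * 2.61 = 92.92644
Step 2: Re = 92.92644 / 1.48e-05
Step 3: Re = 6.2788e+06

6.2788e+06


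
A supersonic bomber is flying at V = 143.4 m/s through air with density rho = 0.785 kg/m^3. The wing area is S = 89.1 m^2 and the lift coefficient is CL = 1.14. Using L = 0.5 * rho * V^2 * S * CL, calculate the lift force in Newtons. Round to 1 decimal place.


Step 1: Calculate dynamic pressure q = 0.5 * 0.785 * 143.4^2 = 0.5 * 0.785 * 20563.56 = 8071.1973 Pa
Step 2: Multiply by wing area and lift coefficient: L = 8071.1973 * 89.1 * 1.14
Step 3: L = 719143.6794 * 1.14 = 819823.8 N

819823.8


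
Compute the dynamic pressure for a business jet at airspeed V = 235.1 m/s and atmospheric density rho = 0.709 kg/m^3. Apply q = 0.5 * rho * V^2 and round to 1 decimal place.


Step 1: V^2 = 235.1^2 = 55272.01
Step 2: q = 0.5 * 0.709 * 55272.01
Step 3: q = 19593.9 Pa

19593.9


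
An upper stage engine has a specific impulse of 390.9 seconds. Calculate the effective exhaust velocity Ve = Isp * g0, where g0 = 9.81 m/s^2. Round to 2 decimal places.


Step 1: Ve = Isp * g0 = 390.9 * 9.81
Step 2: Ve = 3834.73 m/s

3834.73


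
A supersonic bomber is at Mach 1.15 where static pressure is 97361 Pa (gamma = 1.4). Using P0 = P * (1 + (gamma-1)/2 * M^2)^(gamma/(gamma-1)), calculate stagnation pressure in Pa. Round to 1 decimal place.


Step 1: (gamma-1)/2 * M^2 = 0.2 * 1.3225 = 0.2645
Step 2: 1 + 0.2645 = 1.2645
Step 3: Exponent gamma/(gamma-1) = 3.5
Step 4: P0 = 97361 * 1.2645^3.5 = 221360.9 Pa

221360.9


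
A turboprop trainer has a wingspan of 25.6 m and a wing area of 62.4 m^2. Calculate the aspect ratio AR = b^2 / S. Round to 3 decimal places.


Step 1: b^2 = 25.6^2 = 655.36
Step 2: AR = 655.36 / 62.4 = 10.503

10.503


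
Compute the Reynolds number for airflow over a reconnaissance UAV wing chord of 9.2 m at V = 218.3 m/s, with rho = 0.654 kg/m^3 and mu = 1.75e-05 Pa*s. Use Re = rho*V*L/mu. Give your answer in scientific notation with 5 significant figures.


Step 1: Numerator = rho * V * L = 0.654 * 218.3 * 9.2 = 1313.46744
Step 2: Re = 1313.46744 / 1.75e-05
Step 3: Re = 7.5055e+07

7.5055e+07


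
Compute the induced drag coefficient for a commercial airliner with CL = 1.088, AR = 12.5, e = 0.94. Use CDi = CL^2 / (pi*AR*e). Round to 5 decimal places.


Step 1: CL^2 = 1.088^2 = 1.183744
Step 2: pi * AR * e = 3.14159 * 12.5 * 0.94 = 36.913714
Step 3: CDi = 1.183744 / 36.913714 = 0.03207

0.03207


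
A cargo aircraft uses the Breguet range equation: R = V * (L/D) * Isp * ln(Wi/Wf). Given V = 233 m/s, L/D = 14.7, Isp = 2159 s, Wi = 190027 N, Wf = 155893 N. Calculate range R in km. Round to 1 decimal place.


Step 1: Coefficient = V * (L/D) * Isp = 233 * 14.7 * 2159 = 7394790.9 m
Step 2: Wi/Wf = 190027 / 155893 = 1.218958
Step 3: ln(1.218958) = 0.197996
Step 4: R = 7394790.9 * 0.197996 = 1464141.2 m = 1464.1 km

1464.1


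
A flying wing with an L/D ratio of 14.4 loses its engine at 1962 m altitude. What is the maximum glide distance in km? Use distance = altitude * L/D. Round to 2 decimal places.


Step 1: Glide distance = altitude * L/D = 1962 * 14.4 = 28252.8 m
Step 2: Convert to km: 28252.8 / 1000 = 28.25 km

28.25


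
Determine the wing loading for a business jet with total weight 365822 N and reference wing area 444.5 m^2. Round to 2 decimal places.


Step 1: Wing loading = W / S = 365822 / 444.5
Step 2: Wing loading = 823.00 N/m^2

823.00


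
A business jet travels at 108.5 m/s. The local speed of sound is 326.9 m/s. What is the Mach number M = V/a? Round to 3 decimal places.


Step 1: M = V / a = 108.5 / 326.9
Step 2: M = 0.332

0.332


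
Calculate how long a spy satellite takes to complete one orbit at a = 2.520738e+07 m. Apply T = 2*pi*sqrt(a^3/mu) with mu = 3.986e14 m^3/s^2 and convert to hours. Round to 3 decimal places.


Step 1: a^3 / mu = 1.601707e+22 / 3.986e14 = 4.018332e+07
Step 2: sqrt(4.018332e+07) = 6339.0316 s
Step 3: T = 2*pi * 6339.0316 = 39829.31 s
Step 4: T in hours = 39829.31 / 3600 = 11.064 hours

11.064


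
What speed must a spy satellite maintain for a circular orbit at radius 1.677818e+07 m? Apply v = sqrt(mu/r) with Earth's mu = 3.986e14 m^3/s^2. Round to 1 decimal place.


Step 1: mu / r = 3.986e14 / 1.677818e+07 = 23757046.3543
Step 2: v = sqrt(23757046.3543) = 4874.1 m/s

4874.1


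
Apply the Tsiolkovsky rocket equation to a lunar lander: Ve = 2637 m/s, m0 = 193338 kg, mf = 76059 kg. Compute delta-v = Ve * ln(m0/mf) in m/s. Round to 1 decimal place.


Step 1: Mass ratio m0/mf = 193338 / 76059 = 2.541948
Step 2: ln(2.541948) = 0.932931
Step 3: delta-v = 2637 * 0.932931 = 2460.1 m/s

2460.1


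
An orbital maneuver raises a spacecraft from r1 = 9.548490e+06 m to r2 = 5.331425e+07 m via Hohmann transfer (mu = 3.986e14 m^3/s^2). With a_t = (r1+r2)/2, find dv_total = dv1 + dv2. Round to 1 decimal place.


Step 1: Transfer semi-major axis a_t = (9.548490e+06 + 5.331425e+07) / 2 = 3.143137e+07 m
Step 2: v1 (circular at r1) = sqrt(mu/r1) = 6461.02 m/s
Step 3: v_t1 = sqrt(mu*(2/r1 - 1/a_t)) = 8414.75 m/s
Step 4: dv1 = |8414.75 - 6461.02| = 1953.73 m/s
Step 5: v2 (circular at r2) = 2734.31 m/s, v_t2 = 1507.07 m/s
Step 6: dv2 = |2734.31 - 1507.07| = 1227.24 m/s
Step 7: Total delta-v = 1953.73 + 1227.24 = 3181.0 m/s

3181.0


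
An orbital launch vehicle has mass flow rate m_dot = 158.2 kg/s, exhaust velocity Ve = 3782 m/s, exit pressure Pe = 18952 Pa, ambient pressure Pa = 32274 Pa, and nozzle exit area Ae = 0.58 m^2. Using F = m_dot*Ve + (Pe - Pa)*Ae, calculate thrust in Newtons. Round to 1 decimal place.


Step 1: Momentum thrust = m_dot * Ve = 158.2 * 3782 = 598312.4 N
Step 2: Pressure thrust = (Pe - Pa) * Ae = (18952 - 32274) * 0.58 = -7726.76 N
Step 3: Total thrust F = 598312.4 + -7726.76 = 590585.6 N

590585.6


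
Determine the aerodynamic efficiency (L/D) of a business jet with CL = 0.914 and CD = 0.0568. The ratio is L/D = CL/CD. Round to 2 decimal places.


Step 1: L/D = CL / CD = 0.914 / 0.0568
Step 2: L/D = 16.09

16.09


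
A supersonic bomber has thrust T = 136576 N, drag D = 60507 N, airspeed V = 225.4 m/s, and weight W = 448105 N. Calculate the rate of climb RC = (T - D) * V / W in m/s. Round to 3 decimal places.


Step 1: Excess thrust = T - D = 136576 - 60507 = 76069 N
Step 2: Excess power = 76069 * 225.4 = 17145952.6 W
Step 3: RC = 17145952.6 / 448105 = 38.263 m/s

38.263


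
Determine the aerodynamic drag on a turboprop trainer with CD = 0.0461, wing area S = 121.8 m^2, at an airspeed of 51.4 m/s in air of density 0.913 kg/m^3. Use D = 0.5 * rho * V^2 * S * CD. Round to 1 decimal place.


Step 1: Dynamic pressure q = 0.5 * 0.913 * 51.4^2 = 1206.0547 Pa
Step 2: Drag D = q * S * CD = 1206.0547 * 121.8 * 0.0461
Step 3: D = 6772.0 N

6772.0


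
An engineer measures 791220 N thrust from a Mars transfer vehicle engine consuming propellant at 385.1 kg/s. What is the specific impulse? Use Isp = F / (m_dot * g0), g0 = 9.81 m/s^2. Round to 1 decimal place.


Step 1: m_dot * g0 = 385.1 * 9.81 = 3777.83
Step 2: Isp = 791220 / 3777.83 = 209.4 s

209.4


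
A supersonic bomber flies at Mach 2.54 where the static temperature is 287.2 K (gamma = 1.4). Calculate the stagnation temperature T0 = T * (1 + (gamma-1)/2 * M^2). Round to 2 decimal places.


Step 1: (gamma-1)/2 = 0.2
Step 2: M^2 = 6.4516
Step 3: 1 + 0.2 * 6.4516 = 2.29032
Step 4: T0 = 287.2 * 2.29032 = 657.78 K

657.78


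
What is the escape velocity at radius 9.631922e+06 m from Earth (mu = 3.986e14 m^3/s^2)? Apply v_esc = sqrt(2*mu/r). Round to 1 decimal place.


Step 1: 2*mu/r = 2 * 3.986e14 / 9.631922e+06 = 82766450.9742
Step 2: v_esc = sqrt(82766450.9742) = 9097.6 m/s

9097.6


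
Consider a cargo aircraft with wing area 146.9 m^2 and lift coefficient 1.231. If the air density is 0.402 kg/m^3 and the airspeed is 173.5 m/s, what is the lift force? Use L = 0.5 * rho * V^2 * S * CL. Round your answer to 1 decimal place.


Step 1: Calculate dynamic pressure q = 0.5 * 0.402 * 173.5^2 = 0.5 * 0.402 * 30102.25 = 6050.5523 Pa
Step 2: Multiply by wing area and lift coefficient: L = 6050.5523 * 146.9 * 1.231
Step 3: L = 888826.1255 * 1.231 = 1094145.0 N

1094145.0


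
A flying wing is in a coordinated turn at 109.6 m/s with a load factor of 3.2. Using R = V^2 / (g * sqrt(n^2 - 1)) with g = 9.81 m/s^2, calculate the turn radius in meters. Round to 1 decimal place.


Step 1: V^2 = 109.6^2 = 12012.16
Step 2: n^2 - 1 = 3.2^2 - 1 = 9.24
Step 3: sqrt(9.24) = 3.039737
Step 4: R = 12012.16 / (9.81 * 3.039737) = 402.8 m

402.8


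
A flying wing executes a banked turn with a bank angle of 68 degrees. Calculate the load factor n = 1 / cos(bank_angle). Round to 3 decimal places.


Step 1: Convert 68 degrees to radians = 1.186824
Step 2: cos(68 deg) = 0.374607
Step 3: n = 1 / 0.374607 = 2.669

2.669


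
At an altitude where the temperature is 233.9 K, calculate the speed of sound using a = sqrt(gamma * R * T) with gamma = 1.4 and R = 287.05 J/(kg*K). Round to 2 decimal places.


Step 1: gamma * R * T = 1.4 * 287.05 * 233.9 = 93997.393
Step 2: a = sqrt(93997.393) = 306.59 m/s

306.59


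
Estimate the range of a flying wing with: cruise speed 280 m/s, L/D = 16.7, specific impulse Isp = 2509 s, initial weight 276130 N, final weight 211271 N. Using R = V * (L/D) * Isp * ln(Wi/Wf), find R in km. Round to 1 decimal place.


Step 1: Coefficient = V * (L/D) * Isp = 280 * 16.7 * 2509 = 11732084.0 m
Step 2: Wi/Wf = 276130 / 211271 = 1.306994
Step 3: ln(1.306994) = 0.26773
Step 4: R = 11732084.0 * 0.26773 = 3141032.0 m = 3141.0 km

3141.0


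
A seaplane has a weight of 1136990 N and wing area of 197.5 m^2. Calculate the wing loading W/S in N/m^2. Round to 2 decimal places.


Step 1: Wing loading = W / S = 1136990 / 197.5
Step 2: Wing loading = 5756.91 N/m^2

5756.91


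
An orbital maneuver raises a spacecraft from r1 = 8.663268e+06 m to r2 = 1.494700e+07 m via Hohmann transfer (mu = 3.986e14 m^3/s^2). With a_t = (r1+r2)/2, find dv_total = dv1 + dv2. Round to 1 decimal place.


Step 1: Transfer semi-major axis a_t = (8.663268e+06 + 1.494700e+07) / 2 = 1.180513e+07 m
Step 2: v1 (circular at r1) = sqrt(mu/r1) = 6783.09 m/s
Step 3: v_t1 = sqrt(mu*(2/r1 - 1/a_t)) = 7632.54 m/s
Step 4: dv1 = |7632.54 - 6783.09| = 849.45 m/s
Step 5: v2 (circular at r2) = 5164.06 m/s, v_t2 = 4423.82 m/s
Step 6: dv2 = |5164.06 - 4423.82| = 740.25 m/s
Step 7: Total delta-v = 849.45 + 740.25 = 1589.7 m/s

1589.7


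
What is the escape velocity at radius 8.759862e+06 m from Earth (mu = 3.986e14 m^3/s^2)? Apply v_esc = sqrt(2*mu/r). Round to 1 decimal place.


Step 1: 2*mu/r = 2 * 3.986e14 / 8.759862e+06 = 91005999.8662
Step 2: v_esc = sqrt(91005999.8662) = 9539.7 m/s

9539.7


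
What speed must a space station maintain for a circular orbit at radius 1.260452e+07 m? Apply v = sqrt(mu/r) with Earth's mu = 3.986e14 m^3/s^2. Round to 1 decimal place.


Step 1: mu / r = 3.986e14 / 1.260452e+07 = 31623576.3044
Step 2: v = sqrt(31623576.3044) = 5623.5 m/s

5623.5


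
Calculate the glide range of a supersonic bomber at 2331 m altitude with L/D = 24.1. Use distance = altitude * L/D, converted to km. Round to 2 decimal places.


Step 1: Glide distance = altitude * L/D = 2331 * 24.1 = 56177.1 m
Step 2: Convert to km: 56177.1 / 1000 = 56.18 km

56.18


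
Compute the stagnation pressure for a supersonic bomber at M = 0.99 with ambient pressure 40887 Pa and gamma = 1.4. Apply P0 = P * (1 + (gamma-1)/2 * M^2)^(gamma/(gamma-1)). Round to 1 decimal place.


Step 1: (gamma-1)/2 * M^2 = 0.2 * 0.9801 = 0.19602
Step 2: 1 + 0.19602 = 1.19602
Step 3: Exponent gamma/(gamma-1) = 3.5
Step 4: P0 = 40887 * 1.19602^3.5 = 76501.5 Pa

76501.5


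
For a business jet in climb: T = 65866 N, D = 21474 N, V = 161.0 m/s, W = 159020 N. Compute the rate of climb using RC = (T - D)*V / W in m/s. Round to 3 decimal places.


Step 1: Excess thrust = T - D = 65866 - 21474 = 44392 N
Step 2: Excess power = 44392 * 161.0 = 7147112.0 W
Step 3: RC = 7147112.0 / 159020 = 44.945 m/s

44.945


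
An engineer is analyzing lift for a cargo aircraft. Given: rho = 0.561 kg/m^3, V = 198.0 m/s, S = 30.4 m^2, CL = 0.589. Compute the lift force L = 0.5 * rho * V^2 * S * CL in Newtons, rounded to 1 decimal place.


Step 1: Calculate dynamic pressure q = 0.5 * 0.561 * 198.0^2 = 0.5 * 0.561 * 39204.0 = 10996.722 Pa
Step 2: Multiply by wing area and lift coefficient: L = 10996.722 * 30.4 * 0.589
Step 3: L = 334300.3488 * 0.589 = 196902.9 N

196902.9


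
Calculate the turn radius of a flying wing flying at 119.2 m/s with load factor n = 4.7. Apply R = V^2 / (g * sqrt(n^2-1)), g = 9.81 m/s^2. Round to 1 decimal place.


Step 1: V^2 = 119.2^2 = 14208.64
Step 2: n^2 - 1 = 4.7^2 - 1 = 21.09
Step 3: sqrt(21.09) = 4.592385
Step 4: R = 14208.64 / (9.81 * 4.592385) = 315.4 m

315.4


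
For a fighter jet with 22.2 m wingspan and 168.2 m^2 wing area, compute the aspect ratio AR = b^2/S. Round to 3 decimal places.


Step 1: b^2 = 22.2^2 = 492.84
Step 2: AR = 492.84 / 168.2 = 2.930

2.930


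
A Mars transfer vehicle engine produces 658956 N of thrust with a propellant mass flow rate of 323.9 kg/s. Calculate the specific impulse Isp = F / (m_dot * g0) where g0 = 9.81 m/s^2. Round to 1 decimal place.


Step 1: m_dot * g0 = 323.9 * 9.81 = 3177.46
Step 2: Isp = 658956 / 3177.46 = 207.4 s

207.4


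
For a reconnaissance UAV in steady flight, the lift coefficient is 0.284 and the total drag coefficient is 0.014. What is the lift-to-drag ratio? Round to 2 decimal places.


Step 1: L/D = CL / CD = 0.284 / 0.014
Step 2: L/D = 20.29

20.29


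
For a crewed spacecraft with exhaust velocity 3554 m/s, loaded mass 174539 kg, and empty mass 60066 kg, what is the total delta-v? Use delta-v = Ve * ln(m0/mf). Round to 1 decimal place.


Step 1: Mass ratio m0/mf = 174539 / 60066 = 2.905787
Step 2: ln(2.905787) = 1.066704
Step 3: delta-v = 3554 * 1.066704 = 3791.1 m/s

3791.1


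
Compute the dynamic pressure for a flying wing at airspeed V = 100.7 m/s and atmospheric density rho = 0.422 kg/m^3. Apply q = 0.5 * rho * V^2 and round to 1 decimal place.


Step 1: V^2 = 100.7^2 = 10140.49
Step 2: q = 0.5 * 0.422 * 10140.49
Step 3: q = 2139.6 Pa

2139.6


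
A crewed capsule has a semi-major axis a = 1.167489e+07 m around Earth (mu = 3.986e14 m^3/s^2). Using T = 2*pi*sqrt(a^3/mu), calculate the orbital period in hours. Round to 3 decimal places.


Step 1: a^3 / mu = 1.591323e+21 / 3.986e14 = 3.992281e+06
Step 2: sqrt(3.992281e+06) = 1998.0693 s
Step 3: T = 2*pi * 1998.0693 = 12554.24 s
Step 4: T in hours = 12554.24 / 3600 = 3.487 hours

3.487


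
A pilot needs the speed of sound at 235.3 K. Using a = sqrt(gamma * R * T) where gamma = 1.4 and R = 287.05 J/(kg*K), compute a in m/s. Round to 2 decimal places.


Step 1: gamma * R * T = 1.4 * 287.05 * 235.3 = 94560.011
Step 2: a = sqrt(94560.011) = 307.51 m/s

307.51


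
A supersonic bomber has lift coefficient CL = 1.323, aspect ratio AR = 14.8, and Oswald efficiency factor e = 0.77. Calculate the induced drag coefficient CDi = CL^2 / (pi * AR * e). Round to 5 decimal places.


Step 1: CL^2 = 1.323^2 = 1.750329
Step 2: pi * AR * e = 3.14159 * 14.8 * 0.77 = 35.80159
Step 3: CDi = 1.750329 / 35.80159 = 0.04889

0.04889


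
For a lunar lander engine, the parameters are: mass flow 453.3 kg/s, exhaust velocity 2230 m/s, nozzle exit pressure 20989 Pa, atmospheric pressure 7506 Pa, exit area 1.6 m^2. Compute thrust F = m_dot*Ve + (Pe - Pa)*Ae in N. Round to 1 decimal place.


Step 1: Momentum thrust = m_dot * Ve = 453.3 * 2230 = 1010859.0 N
Step 2: Pressure thrust = (Pe - Pa) * Ae = (20989 - 7506) * 1.6 = 21572.8 N
Step 3: Total thrust F = 1010859.0 + 21572.8 = 1032431.8 N

1032431.8


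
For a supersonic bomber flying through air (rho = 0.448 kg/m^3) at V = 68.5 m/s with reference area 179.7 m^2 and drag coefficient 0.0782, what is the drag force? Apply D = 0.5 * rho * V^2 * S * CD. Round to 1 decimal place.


Step 1: Dynamic pressure q = 0.5 * 0.448 * 68.5^2 = 1051.064 Pa
Step 2: Drag D = q * S * CD = 1051.064 * 179.7 * 0.0782
Step 3: D = 14770.1 N

14770.1


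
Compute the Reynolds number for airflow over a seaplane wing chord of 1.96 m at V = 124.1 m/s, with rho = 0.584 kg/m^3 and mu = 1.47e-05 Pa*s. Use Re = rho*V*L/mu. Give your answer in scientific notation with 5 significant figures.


Step 1: Numerator = rho * V * L = 0.584 * 124.1 * 1.96 = 142.049824
Step 2: Re = 142.049824 / 1.47e-05
Step 3: Re = 9.6633e+06

9.6633e+06


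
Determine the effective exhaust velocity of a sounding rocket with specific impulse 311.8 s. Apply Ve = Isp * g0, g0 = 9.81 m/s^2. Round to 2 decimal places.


Step 1: Ve = Isp * g0 = 311.8 * 9.81
Step 2: Ve = 3058.76 m/s

3058.76


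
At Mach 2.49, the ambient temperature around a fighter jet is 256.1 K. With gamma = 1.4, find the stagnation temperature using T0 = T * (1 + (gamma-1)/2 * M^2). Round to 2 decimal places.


Step 1: (gamma-1)/2 = 0.2
Step 2: M^2 = 6.2001
Step 3: 1 + 0.2 * 6.2001 = 2.24002
Step 4: T0 = 256.1 * 2.24002 = 573.67 K

573.67


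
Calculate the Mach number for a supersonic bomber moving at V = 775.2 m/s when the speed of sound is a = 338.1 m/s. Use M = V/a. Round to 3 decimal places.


Step 1: M = V / a = 775.2 / 338.1
Step 2: M = 2.293

2.293


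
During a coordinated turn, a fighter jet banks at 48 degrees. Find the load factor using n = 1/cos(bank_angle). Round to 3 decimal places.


Step 1: Convert 48 degrees to radians = 0.837758
Step 2: cos(48 deg) = 0.669131
Step 3: n = 1 / 0.669131 = 1.494

1.494


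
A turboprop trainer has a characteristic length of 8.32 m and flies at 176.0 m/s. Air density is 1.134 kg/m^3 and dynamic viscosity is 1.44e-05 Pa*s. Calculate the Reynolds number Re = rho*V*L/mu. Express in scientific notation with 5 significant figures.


Step 1: Numerator = rho * V * L = 1.134 * 176.0 * 8.32 = 1660.53888
Step 2: Re = 1660.53888 / 1.44e-05
Step 3: Re = 1.1532e+08

1.1532e+08


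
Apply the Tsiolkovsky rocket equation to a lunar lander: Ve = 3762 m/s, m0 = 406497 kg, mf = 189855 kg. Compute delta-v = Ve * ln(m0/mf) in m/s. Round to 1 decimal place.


Step 1: Mass ratio m0/mf = 406497 / 189855 = 2.141092
Step 2: ln(2.141092) = 0.761316
Step 3: delta-v = 3762 * 0.761316 = 2864.1 m/s

2864.1


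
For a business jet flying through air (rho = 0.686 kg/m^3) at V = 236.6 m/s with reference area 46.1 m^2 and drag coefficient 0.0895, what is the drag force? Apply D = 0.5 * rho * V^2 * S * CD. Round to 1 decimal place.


Step 1: Dynamic pressure q = 0.5 * 0.686 * 236.6^2 = 19200.9891 Pa
Step 2: Drag D = q * S * CD = 19200.9891 * 46.1 * 0.0895
Step 3: D = 79222.3 N

79222.3


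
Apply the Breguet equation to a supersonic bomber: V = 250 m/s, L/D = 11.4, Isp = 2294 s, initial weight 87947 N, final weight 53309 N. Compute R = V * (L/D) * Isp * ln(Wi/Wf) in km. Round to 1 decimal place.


Step 1: Coefficient = V * (L/D) * Isp = 250 * 11.4 * 2294 = 6537900.0 m
Step 2: Wi/Wf = 87947 / 53309 = 1.649759
Step 3: ln(1.649759) = 0.500629
Step 4: R = 6537900.0 * 0.500629 = 3273063.6 m = 3273.1 km

3273.1


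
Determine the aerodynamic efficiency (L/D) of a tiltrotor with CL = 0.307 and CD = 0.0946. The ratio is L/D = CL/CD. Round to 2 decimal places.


Step 1: L/D = CL / CD = 0.307 / 0.0946
Step 2: L/D = 3.25

3.25


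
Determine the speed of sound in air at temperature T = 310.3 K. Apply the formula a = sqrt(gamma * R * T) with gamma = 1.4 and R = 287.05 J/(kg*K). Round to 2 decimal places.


Step 1: gamma * R * T = 1.4 * 287.05 * 310.3 = 124700.261
Step 2: a = sqrt(124700.261) = 353.13 m/s

353.13


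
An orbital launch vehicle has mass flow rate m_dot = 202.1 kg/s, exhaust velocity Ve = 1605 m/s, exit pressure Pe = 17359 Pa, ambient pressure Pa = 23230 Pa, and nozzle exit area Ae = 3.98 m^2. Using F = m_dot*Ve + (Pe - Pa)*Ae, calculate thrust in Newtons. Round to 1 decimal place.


Step 1: Momentum thrust = m_dot * Ve = 202.1 * 1605 = 324370.5 N
Step 2: Pressure thrust = (Pe - Pa) * Ae = (17359 - 23230) * 3.98 = -23366.58 N
Step 3: Total thrust F = 324370.5 + -23366.58 = 301003.9 N

301003.9


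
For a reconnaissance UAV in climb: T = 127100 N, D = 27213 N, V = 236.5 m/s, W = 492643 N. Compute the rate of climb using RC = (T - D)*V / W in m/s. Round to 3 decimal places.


Step 1: Excess thrust = T - D = 127100 - 27213 = 99887 N
Step 2: Excess power = 99887 * 236.5 = 23623275.5 W
Step 3: RC = 23623275.5 / 492643 = 47.952 m/s

47.952


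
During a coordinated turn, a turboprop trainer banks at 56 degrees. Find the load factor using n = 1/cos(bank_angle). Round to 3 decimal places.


Step 1: Convert 56 degrees to radians = 0.977384
Step 2: cos(56 deg) = 0.559193
Step 3: n = 1 / 0.559193 = 1.788

1.788


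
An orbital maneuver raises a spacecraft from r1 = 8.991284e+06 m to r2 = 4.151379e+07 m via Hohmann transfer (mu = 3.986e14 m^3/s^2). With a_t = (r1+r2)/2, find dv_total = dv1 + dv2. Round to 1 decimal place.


Step 1: Transfer semi-major axis a_t = (8.991284e+06 + 4.151379e+07) / 2 = 2.525254e+07 m
Step 2: v1 (circular at r1) = sqrt(mu/r1) = 6658.21 m/s
Step 3: v_t1 = sqrt(mu*(2/r1 - 1/a_t)) = 8536.93 m/s
Step 4: dv1 = |8536.93 - 6658.21| = 1878.71 m/s
Step 5: v2 (circular at r2) = 3098.65 m/s, v_t2 = 1848.97 m/s
Step 6: dv2 = |3098.65 - 1848.97| = 1249.68 m/s
Step 7: Total delta-v = 1878.71 + 1249.68 = 3128.4 m/s

3128.4


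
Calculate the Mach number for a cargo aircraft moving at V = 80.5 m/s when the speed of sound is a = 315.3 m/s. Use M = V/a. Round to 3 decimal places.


Step 1: M = V / a = 80.5 / 315.3
Step 2: M = 0.255

0.255


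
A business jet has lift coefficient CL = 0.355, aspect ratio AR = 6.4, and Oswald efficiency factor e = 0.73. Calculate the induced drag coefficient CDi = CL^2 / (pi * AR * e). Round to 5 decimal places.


Step 1: CL^2 = 0.355^2 = 0.126025
Step 2: pi * AR * e = 3.14159 * 6.4 * 0.73 = 14.677521
Step 3: CDi = 0.126025 / 14.677521 = 0.00859

0.00859


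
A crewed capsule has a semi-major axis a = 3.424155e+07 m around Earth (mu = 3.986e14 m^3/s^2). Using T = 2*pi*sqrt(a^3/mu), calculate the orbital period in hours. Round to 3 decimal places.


Step 1: a^3 / mu = 4.014766e+22 / 3.986e14 = 1.007217e+08
Step 2: sqrt(1.007217e+08) = 10036.019 s
Step 3: T = 2*pi * 10036.019 = 63058.17 s
Step 4: T in hours = 63058.17 / 3600 = 17.516 hours

17.516


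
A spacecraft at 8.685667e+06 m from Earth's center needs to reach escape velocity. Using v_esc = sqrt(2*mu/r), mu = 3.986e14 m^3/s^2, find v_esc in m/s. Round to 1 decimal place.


Step 1: 2*mu/r = 2 * 3.986e14 / 8.685667e+06 = 91783394.4129
Step 2: v_esc = sqrt(91783394.4129) = 9580.4 m/s

9580.4


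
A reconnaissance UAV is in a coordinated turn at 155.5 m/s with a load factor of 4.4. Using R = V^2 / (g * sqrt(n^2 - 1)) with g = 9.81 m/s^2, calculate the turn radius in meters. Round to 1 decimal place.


Step 1: V^2 = 155.5^2 = 24180.25
Step 2: n^2 - 1 = 4.4^2 - 1 = 18.36
Step 3: sqrt(18.36) = 4.284857
Step 4: R = 24180.25 / (9.81 * 4.284857) = 575.2 m

575.2


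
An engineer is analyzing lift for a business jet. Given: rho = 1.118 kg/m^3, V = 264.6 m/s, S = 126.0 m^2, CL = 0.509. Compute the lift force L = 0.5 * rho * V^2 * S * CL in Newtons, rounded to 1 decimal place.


Step 1: Calculate dynamic pressure q = 0.5 * 1.118 * 264.6^2 = 0.5 * 1.118 * 70013.16 = 39137.3564 Pa
Step 2: Multiply by wing area and lift coefficient: L = 39137.3564 * 126.0 * 0.509
Step 3: L = 4931306.9114 * 0.509 = 2510035.2 N

2510035.2


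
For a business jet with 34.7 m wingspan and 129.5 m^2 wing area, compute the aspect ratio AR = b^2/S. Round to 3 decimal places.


Step 1: b^2 = 34.7^2 = 1204.09
Step 2: AR = 1204.09 / 129.5 = 9.298

9.298


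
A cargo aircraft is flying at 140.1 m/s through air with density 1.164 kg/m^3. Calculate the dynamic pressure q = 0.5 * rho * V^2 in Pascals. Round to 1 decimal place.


Step 1: V^2 = 140.1^2 = 19628.01
Step 2: q = 0.5 * 1.164 * 19628.01
Step 3: q = 11423.5 Pa

11423.5


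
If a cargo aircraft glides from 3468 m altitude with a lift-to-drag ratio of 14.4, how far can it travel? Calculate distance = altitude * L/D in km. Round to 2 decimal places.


Step 1: Glide distance = altitude * L/D = 3468 * 14.4 = 49939.2 m
Step 2: Convert to km: 49939.2 / 1000 = 49.94 km

49.94
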